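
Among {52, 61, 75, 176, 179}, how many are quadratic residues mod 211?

(52/211) = +1 → QR.
(61/211) = -1 → non-residue.
(75/211) = -1 → non-residue.
(176/211) = +1 → QR.
(179/211) = +1 → QR.
Total quadratic residues among the 5: 3.

3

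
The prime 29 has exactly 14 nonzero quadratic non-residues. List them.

2 3 8 10 11 12 14 15 17 18 19 21 26 27

Square k = 1,…,14 (k and 29−k give the same square):
1²=1, 2²=4, 3²=9, 4²=16, 5²=25, 6²≡7, 7²≡20, 8²≡6, 9²≡23, 10²≡13, 11²≡5, 12²≡28, 13²≡24, 14²≡22 (mod 29).
The residues are {1, 4, 5, 6, 7, 9, 13, 16, 20, 22, 23, 24, 25, 28}; the non-residues are the remaining 14 nonzero classes.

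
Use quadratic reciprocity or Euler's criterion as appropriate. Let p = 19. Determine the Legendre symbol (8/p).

-1

Pull out 2^3: since 19 ≡ 3 (mod 8), (2/19) = -1, so (2/19)^3 = -1.
Reached (1/19) = 1. Collecting the sign flips along the way, the symbol is -1.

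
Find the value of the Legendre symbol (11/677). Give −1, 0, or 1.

-1

Reciprocity: 11 ≡ 3 and 677 ≡ 1 (mod 4), so (11/677) = +(677/11).
Reduce top mod 11: now compute (6/11).
Pull out 2: since 11 ≡ 3 (mod 8), (2/11) = -1.
Reciprocity: 3 ≡ 3 and 11 ≡ 3 (mod 4), so (3/11) = −(11/3).
Reduce top mod 3: now compute (2/3).
Pull out 2: since 3 ≡ 3 (mod 8), (2/3) = -1.
Reached (1/3) = 1. Collecting the sign flips along the way, the symbol is -1.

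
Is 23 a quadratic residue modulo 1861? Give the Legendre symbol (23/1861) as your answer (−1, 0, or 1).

Reciprocity: 23 ≡ 3 and 1861 ≡ 1 (mod 4), so (23/1861) = +(1861/23).
Reduce top mod 23: now compute (21/23).
Reciprocity: 21 ≡ 1 and 23 ≡ 3 (mod 4), so (21/23) = +(23/21).
Reduce top mod 21: now compute (2/21).
Pull out 2: since 21 ≡ 5 (mod 8), (2/21) = -1.
Reached (1/21) = 1. Collecting the sign flips along the way, the symbol is -1.

-1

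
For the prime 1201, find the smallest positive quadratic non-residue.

11

(2/1201) = +1, so 2 is a residue.
(3/1201) = +1, so 3 is a residue.
(4/1201) = +1, so 4 is a residue.
(5/1201) = +1, so 5 is a residue.
(6/1201) = +1, so 6 is a residue.
(7/1201) = +1, so 7 is a residue.
(8/1201) = +1, so 8 is a residue.
(9/1201) = +1, so 9 is a residue.
(10/1201) = +1, so 10 is a residue.
(11/1201) = −1, so 11 is the smallest positive non-residue mod 1201.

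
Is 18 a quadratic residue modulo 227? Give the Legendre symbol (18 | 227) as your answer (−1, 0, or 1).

Pull out 2: since 227 ≡ 3 (mod 8), (2/227) = -1.
Reciprocity: 9 ≡ 1 and 227 ≡ 3 (mod 4), so (9/227) = +(227/9).
Reduce top mod 9: now compute (2/9).
Pull out 2: since 9 ≡ 1 (mod 8), (2/9) = +1.
Reached (1/9) = 1. Collecting the sign flips along the way, the symbol is -1.

-1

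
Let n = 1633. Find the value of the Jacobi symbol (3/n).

1

Reciprocity: 3 ≡ 3 and 1633 ≡ 1 (mod 4), so (3/1633) = +(1633/3).
Reduce top mod 3: now compute (1/3).
Reached (1/3) = 1. Collecting the sign flips along the way, the symbol is +1.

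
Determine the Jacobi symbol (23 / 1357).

0

Reciprocity: 23 ≡ 3 and 1357 ≡ 1 (mod 4), so (23/1357) = +(1357/23).
Reduce top mod 23: now compute (0/23).
Top reduces to 0: gcd > 1, so the symbol is 0.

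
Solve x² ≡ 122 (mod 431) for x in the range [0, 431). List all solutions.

Since 431 ≡ 3 (mod 4), a square root of 122 is 122^((431+1)/4) = 122^108 mod 431.
Repeated squaring: 122^2≡230, 122^4≡318, 122^8≡270, 122^16≡61, 122^32≡273, 122^64≡397 (mod 431).
122^108 = 122^(64+32+8+4) ≡ 98 (mod 431).
Check: 98² = 9604 ≡ 122 (mod 431). The two roots are 98 and 333.

98, 333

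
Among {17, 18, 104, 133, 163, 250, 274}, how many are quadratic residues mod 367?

(17/367) = -1 → non-residue.
(18/367) = +1 → QR.
(104/367) = +1 → QR.
(133/367) = -1 → non-residue.
(163/367) = -1 → non-residue.
(250/367) = -1 → non-residue.
(274/367) = +1 → QR.
Total quadratic residues among the 7: 3.

3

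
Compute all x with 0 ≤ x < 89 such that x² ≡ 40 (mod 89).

89 ≡ 1 (mod 4), so we find a root by search.
Trying successive values, 29² = 841 ≡ 40 (mod 89). The other root is 89 − 29 = 60.

29, 60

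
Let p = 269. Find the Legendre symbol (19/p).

Reciprocity: 19 ≡ 3 and 269 ≡ 1 (mod 4), so (19/269) = +(269/19).
Reduce top mod 19: now compute (3/19).
Reciprocity: 3 ≡ 3 and 19 ≡ 3 (mod 4), so (3/19) = −(19/3).
Reduce top mod 3: now compute (1/3).
Reached (1/3) = 1. Collecting the sign flips along the way, the symbol is -1.

-1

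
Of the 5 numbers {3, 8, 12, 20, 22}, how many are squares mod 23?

3

(3/23) = +1 → QR.
(8/23) = +1 → QR.
(12/23) = +1 → QR.
(20/23) = -1 → non-residue.
(22/23) = -1 → non-residue.
Total quadratic residues among the 5: 3.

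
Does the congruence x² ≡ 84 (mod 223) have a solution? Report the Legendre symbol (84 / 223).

Euler's criterion: (84/223) ≡ 84^111 (mod 223).
84^2 ≡ 143 (mod 223)
84^4 ≡ 156 (mod 223)
84^8 ≡ 29 (mod 223)
84^16 ≡ 172 (mod 223)
84^32 ≡ 148 (mod 223)
84^64 ≡ 50 (mod 223)
84^111 = 84^(64+32+8+4+2+1) ≡ 222 (mod 223).
Result is 222 ≡ −1, so (84/223) = −1.

-1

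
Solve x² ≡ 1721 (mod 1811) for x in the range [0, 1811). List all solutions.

Since 1811 ≡ 3 (mod 4), a square root of 1721 is 1721^((1811+1)/4) = 1721^453 mod 1811.
Repeated squaring: 1721^2≡856, 1721^4≡1092, 1721^8≡826, 1721^16≡1340, 1721^32≡899, 1721^64≡495, 1721^128≡540, 1721^256≡29 (mod 1811).
1721^453 = 1721^(256+128+64+4+1) ≡ 1117 (mod 1811).
Check: 1117² = 1247689 ≡ 1721 (mod 1811). The two roots are 694 and 1117.

694, 1117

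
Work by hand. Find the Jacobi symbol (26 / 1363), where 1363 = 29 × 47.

Pull out 2: since 1363 ≡ 3 (mod 8), (2/1363) = -1.
Reciprocity: 13 ≡ 1 and 1363 ≡ 3 (mod 4), so (13/1363) = +(1363/13).
Reduce top mod 13: now compute (11/13).
Reciprocity: 11 ≡ 3 and 13 ≡ 1 (mod 4), so (11/13) = +(13/11).
Reduce top mod 11: now compute (2/11).
Pull out 2: since 11 ≡ 3 (mod 8), (2/11) = -1.
Reached (1/11) = 1. Collecting the sign flips along the way, the symbol is +1.

1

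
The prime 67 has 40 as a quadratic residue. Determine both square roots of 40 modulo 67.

Since 67 ≡ 3 (mod 4), a square root of 40 is 40^((67+1)/4) = 40^17 mod 67.
Repeated squaring: 40^2≡59, 40^4≡64, 40^8≡9, 40^16≡14 (mod 67).
40^17 = 40^(16+1) ≡ 24 (mod 67).
Check: 24² = 576 ≡ 40 (mod 67). The two roots are 24 and 43.

24, 43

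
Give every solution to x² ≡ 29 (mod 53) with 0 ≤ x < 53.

20, 33

53 ≡ 1 (mod 4), so we find a root by search.
Trying successive values, 20² = 400 ≡ 29 (mod 53). The other root is 53 − 20 = 33.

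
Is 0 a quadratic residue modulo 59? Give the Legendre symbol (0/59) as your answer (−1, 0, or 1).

0

Top reduces to 0: gcd > 1, so the symbol is 0.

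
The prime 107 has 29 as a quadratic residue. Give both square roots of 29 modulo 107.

52, 55

Since 107 ≡ 3 (mod 4), a square root of 29 is 29^((107+1)/4) = 29^27 mod 107.
Repeated squaring: 29^2≡92, 29^4≡11, 29^8≡14, 29^16≡89 (mod 107).
29^27 = 29^(16+8+2+1) ≡ 52 (mod 107).
Check: 52² = 2704 ≡ 29 (mod 107). The two roots are 52 and 55.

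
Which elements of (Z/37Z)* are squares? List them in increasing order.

1, 3, 4, 7, 9, 10, 11, 12, 16, 21, 25, 26, 27, 28, 30, 33, 34, 36

Square k = 1,…,18 (k and 37−k give the same square):
1²=1, 2²=4, 3²=9, 4²=16, 5²=25, 6²=36, 7²≡12, 8²≡27, 9²≡7, 10²≡26, 11²≡10, 12²≡33, 13²≡21, 14²≡11, 15²≡3, 16²≡34, 17²≡30, 18²≡28 (mod 37).
So the quadratic residues mod 37 are {1, 3, 4, 7, 9, 10, 11, 12, 16, 21, 25, 26, 27, 28, 30, 33, 34, 36}.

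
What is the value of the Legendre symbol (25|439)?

Euler's criterion: (25/439) ≡ 25^219 (mod 439).
25^2 ≡ 186 (mod 439)
25^4 ≡ 354 (mod 439)
25^8 ≡ 201 (mod 439)
25^16 ≡ 13 (mod 439)
25^32 ≡ 169 (mod 439)
25^64 ≡ 26 (mod 439)
25^128 ≡ 237 (mod 439)
25^219 = 25^(128+64+16+8+2+1) ≡ 1 (mod 439).
Result is 1, so (25/439) = 1.

1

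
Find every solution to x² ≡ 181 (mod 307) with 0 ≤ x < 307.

117, 190

Since 307 ≡ 3 (mod 4), a square root of 181 is 181^((307+1)/4) = 181^77 mod 307.
Repeated squaring: 181^2≡219, 181^4≡69, 181^8≡156, 181^16≡83, 181^32≡135, 181^64≡112 (mod 307).
181^77 = 181^(64+8+4+1) ≡ 190 (mod 307).
Check: 190² = 36100 ≡ 181 (mod 307). The two roots are 117 and 190.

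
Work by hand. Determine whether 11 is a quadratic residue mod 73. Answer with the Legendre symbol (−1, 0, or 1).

-1

Reciprocity: 11 ≡ 3 and 73 ≡ 1 (mod 4), so (11/73) = +(73/11).
Reduce top mod 11: now compute (7/11).
Reciprocity: 7 ≡ 3 and 11 ≡ 3 (mod 4), so (7/11) = −(11/7).
Reduce top mod 7: now compute (4/7).
Pull out 2^2: since 7 ≡ 7 (mod 8), (2/7) = +1, so (2/7)^2 = +1.
Reached (1/7) = 1. Collecting the sign flips along the way, the symbol is -1.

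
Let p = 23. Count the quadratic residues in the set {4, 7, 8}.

2

(4/23) = +1 → QR.
(7/23) = -1 → non-residue.
(8/23) = +1 → QR.
Total quadratic residues among the 3: 2.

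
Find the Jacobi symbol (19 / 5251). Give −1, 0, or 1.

-1

Reciprocity: 19 ≡ 3 and 5251 ≡ 3 (mod 4), so (19/5251) = −(5251/19).
Reduce top mod 19: now compute (7/19).
Reciprocity: 7 ≡ 3 and 19 ≡ 3 (mod 4), so (7/19) = −(19/7).
Reduce top mod 7: now compute (5/7).
Reciprocity: 5 ≡ 1 and 7 ≡ 3 (mod 4), so (5/7) = +(7/5).
Reduce top mod 5: now compute (2/5).
Pull out 2: since 5 ≡ 5 (mod 8), (2/5) = -1.
Reached (1/5) = 1. Collecting the sign flips along the way, the symbol is -1.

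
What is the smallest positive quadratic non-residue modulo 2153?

(2/2153) = +1, so 2 is a residue.
(3/2153) = −1, so 3 is the smallest positive non-residue mod 2153.

3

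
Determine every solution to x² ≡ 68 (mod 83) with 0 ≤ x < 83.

20, 63

Since 83 ≡ 3 (mod 4), a square root of 68 is 68^((83+1)/4) = 68^21 mod 83.
Repeated squaring: 68^2≡59, 68^4≡78, 68^8≡25, 68^16≡44 (mod 83).
68^21 = 68^(16+4+1) ≡ 63 (mod 83).
Check: 63² = 3969 ≡ 68 (mod 83). The two roots are 20 and 63.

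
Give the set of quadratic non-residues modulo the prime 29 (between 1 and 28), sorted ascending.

Square k = 1,…,14 (k and 29−k give the same square):
1²=1, 2²=4, 3²=9, 4²=16, 5²=25, 6²≡7, 7²≡20, 8²≡6, 9²≡23, 10²≡13, 11²≡5, 12²≡28, 13²≡24, 14²≡22 (mod 29).
The residues are {1, 4, 5, 6, 7, 9, 13, 16, 20, 22, 23, 24, 25, 28}; the non-residues are the remaining 14 nonzero classes.

2, 3, 8, 10, 11, 12, 14, 15, 17, 18, 19, 21, 26, 27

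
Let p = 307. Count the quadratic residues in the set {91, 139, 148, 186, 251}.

2

(91/307) = -1 → non-residue.
(139/307) = -1 → non-residue.
(148/307) = +1 → QR.
(186/307) = -1 → non-residue.
(251/307) = +1 → QR.
Total quadratic residues among the 5: 2.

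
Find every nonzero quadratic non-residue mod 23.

5, 7, 10, 11, 14, 15, 17, 19, 20, 21, 22

Square k = 1,…,11 (k and 23−k give the same square):
1²=1, 2²=4, 3²=9, 4²=16, 5²≡2, 6²≡13, 7²≡3, 8²≡18, 9²≡12, 10²≡8, 11²≡6 (mod 23).
The residues are {1, 2, 3, 4, 6, 8, 9, 12, 13, 16, 18}; the non-residues are the remaining 11 nonzero classes.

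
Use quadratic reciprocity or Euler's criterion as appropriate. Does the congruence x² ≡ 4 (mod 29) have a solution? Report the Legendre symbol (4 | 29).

1

Euler's criterion: (4/29) ≡ 4^14 (mod 29).
4^2 ≡ 16 (mod 29)
4^4 ≡ 24 (mod 29)
4^8 ≡ 25 (mod 29)
4^14 = 4^(8+4+2) ≡ 1 (mod 29).
Result is 1, so (4/29) = 1.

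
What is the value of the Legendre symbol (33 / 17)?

First reduce: 33 ≡ 16 (mod 17).
Pull out 2^4: since 17 ≡ 1 (mod 8), (2/17) = +1, so (2/17)^4 = +1.
Reached (1/17) = 1. Collecting the sign flips along the way, the symbol is +1.

1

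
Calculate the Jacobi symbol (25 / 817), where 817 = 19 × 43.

1

Reciprocity: 25 ≡ 1 and 817 ≡ 1 (mod 4), so (25/817) = +(817/25).
Reduce top mod 25: now compute (17/25).
Reciprocity: 17 ≡ 1 and 25 ≡ 1 (mod 4), so (17/25) = +(25/17).
Reduce top mod 17: now compute (8/17).
Pull out 2^3: since 17 ≡ 1 (mod 8), (2/17) = +1, so (2/17)^3 = +1.
Reached (1/17) = 1. Collecting the sign flips along the way, the symbol is +1.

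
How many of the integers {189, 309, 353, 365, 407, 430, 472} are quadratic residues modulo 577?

3

(189/577) = -1 → non-residue.
(309/577) = -1 → non-residue.
(353/577) = -1 → non-residue.
(365/577) = +1 → QR.
(407/577) = -1 → non-residue.
(430/577) = +1 → QR.
(472/577) = +1 → QR.
Total quadratic residues among the 7: 3.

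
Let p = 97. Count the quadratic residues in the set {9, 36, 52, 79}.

(9/97) = +1 → QR.
(36/97) = +1 → QR.
(52/97) = -1 → non-residue.
(79/97) = +1 → QR.
Total quadratic residues among the 4: 3.

3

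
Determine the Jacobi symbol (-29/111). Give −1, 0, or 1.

First reduce: -29 ≡ 82 (mod 111).
Pull out 2: since 111 ≡ 7 (mod 8), (2/111) = +1.
Reciprocity: 41 ≡ 1 and 111 ≡ 3 (mod 4), so (41/111) = +(111/41).
Reduce top mod 41: now compute (29/41).
Reciprocity: 29 ≡ 1 and 41 ≡ 1 (mod 4), so (29/41) = +(41/29).
Reduce top mod 29: now compute (12/29).
Pull out 2^2: since 29 ≡ 5 (mod 8), (2/29) = -1, so (2/29)^2 = +1.
Reciprocity: 3 ≡ 3 and 29 ≡ 1 (mod 4), so (3/29) = +(29/3).
Reduce top mod 3: now compute (2/3).
Pull out 2: since 3 ≡ 3 (mod 8), (2/3) = -1.
Reached (1/3) = 1. Collecting the sign flips along the way, the symbol is -1.

-1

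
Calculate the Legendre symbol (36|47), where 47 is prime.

1

Euler's criterion: (36/47) ≡ 36^23 (mod 47).
36^2 ≡ 27 (mod 47)
36^4 ≡ 24 (mod 47)
36^8 ≡ 12 (mod 47)
36^16 ≡ 3 (mod 47)
36^23 = 36^(16+4+2+1) ≡ 1 (mod 47).
Result is 1, so (36/47) = 1.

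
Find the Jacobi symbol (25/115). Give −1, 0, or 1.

Reciprocity: 25 ≡ 1 and 115 ≡ 3 (mod 4), so (25/115) = +(115/25).
Reduce top mod 25: now compute (15/25).
Reciprocity: 15 ≡ 3 and 25 ≡ 1 (mod 4), so (15/25) = +(25/15).
Reduce top mod 15: now compute (10/15).
Pull out 2: since 15 ≡ 7 (mod 8), (2/15) = +1.
Reciprocity: 5 ≡ 1 and 15 ≡ 3 (mod 4), so (5/15) = +(15/5).
Reduce top mod 5: now compute (0/5).
Top reduces to 0: gcd > 1, so the symbol is 0.

0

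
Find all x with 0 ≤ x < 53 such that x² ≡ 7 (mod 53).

22, 31

53 ≡ 1 (mod 4), so we find a root by search.
Trying successive values, 22² = 484 ≡ 7 (mod 53). The other root is 53 − 22 = 31.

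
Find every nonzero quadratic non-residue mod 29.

Square k = 1,…,14 (k and 29−k give the same square):
1²=1, 2²=4, 3²=9, 4²=16, 5²=25, 6²≡7, 7²≡20, 8²≡6, 9²≡23, 10²≡13, 11²≡5, 12²≡28, 13²≡24, 14²≡22 (mod 29).
The residues are {1, 4, 5, 6, 7, 9, 13, 16, 20, 22, 23, 24, 25, 28}; the non-residues are the remaining 14 nonzero classes.

2 3 8 10 11 12 14 15 17 18 19 21 26 27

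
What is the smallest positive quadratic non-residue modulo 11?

2

(2/11) = −1, so 2 is the smallest positive non-residue mod 11.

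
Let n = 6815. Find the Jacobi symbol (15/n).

Reciprocity: 15 ≡ 3 and 6815 ≡ 3 (mod 4), so (15/6815) = −(6815/15).
Reduce top mod 15: now compute (5/15).
Reciprocity: 5 ≡ 1 and 15 ≡ 3 (mod 4), so (5/15) = +(15/5).
Reduce top mod 5: now compute (0/5).
Top reduces to 0: gcd > 1, so the symbol is 0.

0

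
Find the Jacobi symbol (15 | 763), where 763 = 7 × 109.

Reciprocity: 15 ≡ 3 and 763 ≡ 3 (mod 4), so (15/763) = −(763/15).
Reduce top mod 15: now compute (13/15).
Reciprocity: 13 ≡ 1 and 15 ≡ 3 (mod 4), so (13/15) = +(15/13).
Reduce top mod 13: now compute (2/13).
Pull out 2: since 13 ≡ 5 (mod 8), (2/13) = -1.
Reached (1/13) = 1. Collecting the sign flips along the way, the symbol is +1.

1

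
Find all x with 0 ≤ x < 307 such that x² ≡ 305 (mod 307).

Since 307 ≡ 3 (mod 4), a square root of 305 is 305^((307+1)/4) = 305^77 mod 307.
Repeated squaring: 305^2≡4, 305^4≡16, 305^8≡256, 305^16≡145, 305^32≡149, 305^64≡97 (mod 307).
305^77 = 305^(64+8+4+1) ≡ 199 (mod 307).
Check: 199² = 39601 ≡ 305 (mod 307). The two roots are 108 and 199.

108, 199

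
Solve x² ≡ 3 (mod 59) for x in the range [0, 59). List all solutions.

11, 48

Since 59 ≡ 3 (mod 4), a square root of 3 is 3^((59+1)/4) = 3^15 mod 59.
Repeated squaring: 3^2≡9, 3^4≡22, 3^8≡12 (mod 59).
3^15 = 3^(8+4+2+1) ≡ 48 (mod 59).
Check: 48² = 2304 ≡ 3 (mod 59). The two roots are 11 and 48.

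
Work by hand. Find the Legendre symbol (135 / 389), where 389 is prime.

-1

Reciprocity: 135 ≡ 3 and 389 ≡ 1 (mod 4), so (135/389) = +(389/135).
Reduce top mod 135: now compute (119/135).
Reciprocity: 119 ≡ 3 and 135 ≡ 3 (mod 4), so (119/135) = −(135/119).
Reduce top mod 119: now compute (16/119).
Pull out 2^4: since 119 ≡ 7 (mod 8), (2/119) = +1, so (2/119)^4 = +1.
Reached (1/119) = 1. Collecting the sign flips along the way, the symbol is -1.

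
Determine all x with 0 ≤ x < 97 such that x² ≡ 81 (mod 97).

9, 88

97 ≡ 1 (mod 4), so we find a root by search.
Trying successive values, 9² = 81 ≡ 81 (mod 97). The other root is 97 − 9 = 88.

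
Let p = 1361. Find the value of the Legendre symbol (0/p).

Top reduces to 0: gcd > 1, so the symbol is 0.

0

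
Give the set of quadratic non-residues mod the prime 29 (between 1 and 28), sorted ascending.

Square k = 1,…,14 (k and 29−k give the same square):
1²=1, 2²=4, 3²=9, 4²=16, 5²=25, 6²≡7, 7²≡20, 8²≡6, 9²≡23, 10²≡13, 11²≡5, 12²≡28, 13²≡24, 14²≡22 (mod 29).
The residues are {1, 4, 5, 6, 7, 9, 13, 16, 20, 22, 23, 24, 25, 28}; the non-residues are the remaining 14 nonzero classes.

2,3,8,10,11,12,14,15,17,18,19,21,26,27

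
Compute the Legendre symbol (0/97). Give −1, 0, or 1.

Top reduces to 0: gcd > 1, so the symbol is 0.

0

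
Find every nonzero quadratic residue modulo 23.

1 2 3 4 6 8 9 12 13 16 18

Square k = 1,…,11 (k and 23−k give the same square):
1²=1, 2²=4, 3²=9, 4²=16, 5²≡2, 6²≡13, 7²≡3, 8²≡18, 9²≡12, 10²≡8, 11²≡6 (mod 23).
So the quadratic residues mod 23 are {1, 2, 3, 4, 6, 8, 9, 12, 13, 16, 18}.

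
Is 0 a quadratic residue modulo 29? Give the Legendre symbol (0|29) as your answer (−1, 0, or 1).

0

Top reduces to 0: gcd > 1, so the symbol is 0.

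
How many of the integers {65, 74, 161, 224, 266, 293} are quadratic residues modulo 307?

2

(65/307) = +1 → QR.
(74/307) = -1 → non-residue.
(161/307) = -1 → non-residue.
(224/307) = -1 → non-residue.
(266/307) = -1 → non-residue.
(293/307) = +1 → QR.
Total quadratic residues among the 6: 2.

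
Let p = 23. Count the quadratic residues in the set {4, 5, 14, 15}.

(4/23) = +1 → QR.
(5/23) = -1 → non-residue.
(14/23) = -1 → non-residue.
(15/23) = -1 → non-residue.
Total quadratic residues among the 4: 1.

1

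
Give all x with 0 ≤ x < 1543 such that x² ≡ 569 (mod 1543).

276, 1267

Since 1543 ≡ 3 (mod 4), a square root of 569 is 569^((1543+1)/4) = 569^386 mod 1543.
Repeated squaring: 569^2≡1274, 569^4≡1383, 569^8≡912, 569^16≡67, 569^32≡1403, 569^64≡1084, 569^128≡833, 569^256≡1082 (mod 1543).
569^386 = 569^(256+128+2) ≡ 276 (mod 1543).
Check: 276² = 76176 ≡ 569 (mod 1543). The two roots are 276 and 1267.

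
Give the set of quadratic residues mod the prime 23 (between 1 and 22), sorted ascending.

Square k = 1,…,11 (k and 23−k give the same square):
1²=1, 2²=4, 3²=9, 4²=16, 5²≡2, 6²≡13, 7²≡3, 8²≡18, 9²≡12, 10²≡8, 11²≡6 (mod 23).
So the quadratic residues mod 23 are {1, 2, 3, 4, 6, 8, 9, 12, 13, 16, 18}.

1, 2, 3, 4, 6, 8, 9, 12, 13, 16, 18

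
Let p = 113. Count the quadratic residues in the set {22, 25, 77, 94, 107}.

(22/113) = +1 → QR.
(25/113) = +1 → QR.
(77/113) = +1 → QR.
(94/113) = -1 → non-residue.
(107/113) = -1 → non-residue.
Total quadratic residues among the 5: 3.

3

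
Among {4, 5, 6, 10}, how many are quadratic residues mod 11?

2

(4/11) = +1 → QR.
(5/11) = +1 → QR.
(6/11) = -1 → non-residue.
(10/11) = -1 → non-residue.
Total quadratic residues among the 4: 2.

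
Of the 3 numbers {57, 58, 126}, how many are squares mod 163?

3

(57/163) = +1 → QR.
(58/163) = +1 → QR.
(126/163) = +1 → QR.
Total quadratic residues among the 3: 3.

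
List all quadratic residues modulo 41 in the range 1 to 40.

1, 2, 4, 5, 8, 9, 10, 16, 18, 20, 21, 23, 25, 31, 32, 33, 36, 37, 39, 40

Square k = 1,…,20 (k and 41−k give the same square):
1²=1, 2²=4, 3²=9, 4²=16, 5²=25, 6²=36, 7²≡8, 8²≡23, 9²≡40, 10²≡18, 11²≡39, 12²≡21, 13²≡5, 14²≡32, 15²≡20, 16²≡10, 17²≡2, 18²≡37, 19²≡33, 20²≡31 (mod 41).
So the quadratic residues mod 41 are {1, 2, 4, 5, 8, 9, 10, 16, 18, 20, 21, 23, 25, 31, 32, 33, 36, 37, 39, 40}.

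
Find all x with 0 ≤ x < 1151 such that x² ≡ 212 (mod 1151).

261, 890

Since 1151 ≡ 3 (mod 4), a square root of 212 is 212^((1151+1)/4) = 212^288 mod 1151.
Repeated squaring: 212^2≡55, 212^4≡723, 212^8≡175, 212^16≡699, 212^32≡577, 212^64≡290, 212^128≡77, 212^256≡174 (mod 1151).
212^288 = 212^(256+32) ≡ 261 (mod 1151).
Check: 261² = 68121 ≡ 212 (mod 1151). The two roots are 261 and 890.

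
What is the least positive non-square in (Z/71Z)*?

(2/71) = +1, so 2 is a residue.
(3/71) = +1, so 3 is a residue.
(4/71) = +1, so 4 is a residue.
(5/71) = +1, so 5 is a residue.
(6/71) = +1, so 6 is a residue.
(7/71) = −1, so 7 is the smallest positive non-residue mod 71.

7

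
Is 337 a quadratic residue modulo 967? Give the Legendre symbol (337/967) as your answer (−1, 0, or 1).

-1

Euler's criterion: (337/967) ≡ 337^483 (mod 967).
337^2 ≡ 430 (mod 967)
337^4 ≡ 203 (mod 967)
337^8 ≡ 595 (mod 967)
337^16 ≡ 103 (mod 967)
337^32 ≡ 939 (mod 967)
337^64 ≡ 784 (mod 967)
337^128 ≡ 611 (mod 967)
337^256 ≡ 59 (mod 967)
337^483 = 337^(256+128+64+32+2+1) ≡ 966 (mod 967).
Result is 966 ≡ −1, so (337/967) = −1.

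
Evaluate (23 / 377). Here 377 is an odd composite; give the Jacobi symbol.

1

Reciprocity: 23 ≡ 3 and 377 ≡ 1 (mod 4), so (23/377) = +(377/23).
Reduce top mod 23: now compute (9/23).
Reciprocity: 9 ≡ 1 and 23 ≡ 3 (mod 4), so (9/23) = +(23/9).
Reduce top mod 9: now compute (5/9).
Reciprocity: 5 ≡ 1 and 9 ≡ 1 (mod 4), so (5/9) = +(9/5).
Reduce top mod 5: now compute (4/5).
Pull out 2^2: since 5 ≡ 5 (mod 8), (2/5) = -1, so (2/5)^2 = +1.
Reached (1/5) = 1. Collecting the sign flips along the way, the symbol is +1.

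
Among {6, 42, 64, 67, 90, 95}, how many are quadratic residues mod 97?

3

(6/97) = +1 → QR.
(42/97) = -1 → non-residue.
(64/97) = +1 → QR.
(67/97) = -1 → non-residue.
(90/97) = -1 → non-residue.
(95/97) = +1 → QR.
Total quadratic residues among the 6: 3.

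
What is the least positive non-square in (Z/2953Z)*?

5

(2/2953) = +1, so 2 is a residue.
(3/2953) = +1, so 3 is a residue.
(4/2953) = +1, so 4 is a residue.
(5/2953) = −1, so 5 is the smallest positive non-residue mod 2953.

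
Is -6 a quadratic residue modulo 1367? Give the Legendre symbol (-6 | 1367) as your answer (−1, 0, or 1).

First reduce: -6 ≡ 1361 (mod 1367).
Reciprocity: 1361 ≡ 1 and 1367 ≡ 3 (mod 4), so (1361/1367) = +(1367/1361).
Reduce top mod 1361: now compute (6/1361).
Pull out 2: since 1361 ≡ 1 (mod 8), (2/1361) = +1.
Reciprocity: 3 ≡ 3 and 1361 ≡ 1 (mod 4), so (3/1361) = +(1361/3).
Reduce top mod 3: now compute (2/3).
Pull out 2: since 3 ≡ 3 (mod 8), (2/3) = -1.
Reached (1/3) = 1. Collecting the sign flips along the way, the symbol is -1.

-1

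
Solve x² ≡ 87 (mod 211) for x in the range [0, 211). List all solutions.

64, 147

Since 211 ≡ 3 (mod 4), a square root of 87 is 87^((211+1)/4) = 87^53 mod 211.
Repeated squaring: 87^2≡184, 87^4≡96, 87^8≡143, 87^16≡193, 87^32≡113 (mod 211).
87^53 = 87^(32+16+4+1) ≡ 64 (mod 211).
Check: 64² = 4096 ≡ 87 (mod 211). The two roots are 64 and 147.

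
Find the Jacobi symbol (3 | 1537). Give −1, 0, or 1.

Reciprocity: 3 ≡ 3 and 1537 ≡ 1 (mod 4), so (3/1537) = +(1537/3).
Reduce top mod 3: now compute (1/3).
Reached (1/3) = 1. Collecting the sign flips along the way, the symbol is +1.

1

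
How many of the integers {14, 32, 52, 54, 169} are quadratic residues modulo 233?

4

(14/233) = +1 → QR.
(32/233) = +1 → QR.
(52/233) = +1 → QR.
(54/233) = -1 → non-residue.
(169/233) = +1 → QR.
Total quadratic residues among the 5: 4.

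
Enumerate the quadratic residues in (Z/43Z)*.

1 4 6 9 10 11 13 14 15 16 17 21 23 24 25 31 35 36 38 40 41

Square k = 1,…,21 (k and 43−k give the same square):
1²=1, 2²=4, 3²=9, 4²=16, 5²=25, 6²=36, 7²≡6, 8²≡21, 9²≡38, 10²≡14, 11²≡35, 12²≡15, 13²≡40, 14²≡24, 15²≡10, 16²≡41, 17²≡31, 18²≡23, 19²≡17, 20²≡13, 21²≡11 (mod 43).
So the quadratic residues mod 43 are {1, 4, 6, 9, 10, 11, 13, 14, 15, 16, 17, 21, 23, 24, 25, 31, 35, 36, 38, 40, 41}.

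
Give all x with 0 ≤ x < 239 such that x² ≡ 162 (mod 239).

Since 239 ≡ 3 (mod 4), a square root of 162 is 162^((239+1)/4) = 162^60 mod 239.
Repeated squaring: 162^2≡193, 162^4≡204, 162^8≡30, 162^16≡183, 162^32≡29 (mod 239).
162^60 = 162^(32+16+8+4) ≡ 174 (mod 239).
Check: 174² = 30276 ≡ 162 (mod 239). The two roots are 65 and 174.

65, 174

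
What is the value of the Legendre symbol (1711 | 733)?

-1

First reduce: 1711 ≡ 245 (mod 733).
Reciprocity: 245 ≡ 1 and 733 ≡ 1 (mod 4), so (245/733) = +(733/245).
Reduce top mod 245: now compute (243/245).
Reciprocity: 243 ≡ 3 and 245 ≡ 1 (mod 4), so (243/245) = +(245/243).
Reduce top mod 243: now compute (2/243).
Pull out 2: since 243 ≡ 3 (mod 8), (2/243) = -1.
Reached (1/243) = 1. Collecting the sign flips along the way, the symbol is -1.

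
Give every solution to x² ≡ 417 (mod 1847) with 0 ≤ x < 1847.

198, 1649

Since 1847 ≡ 3 (mod 4), a square root of 417 is 417^((1847+1)/4) = 417^462 mod 1847.
Repeated squaring: 417^2≡271, 417^4≡1408, 417^8≡633, 417^16≡1737, 417^32≡1018, 417^64≡157, 417^128≡638, 417^256≡704 (mod 1847).
417^462 = 417^(256+128+64+8+4+2) ≡ 198 (mod 1847).
Check: 198² = 39204 ≡ 417 (mod 1847). The two roots are 198 and 1649.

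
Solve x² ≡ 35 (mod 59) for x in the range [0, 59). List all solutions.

25, 34

Since 59 ≡ 3 (mod 4), a square root of 35 is 35^((59+1)/4) = 35^15 mod 59.
Repeated squaring: 35^2≡45, 35^4≡19, 35^8≡7 (mod 59).
35^15 = 35^(8+4+2+1) ≡ 25 (mod 59).
Check: 25² = 625 ≡ 35 (mod 59). The two roots are 25 and 34.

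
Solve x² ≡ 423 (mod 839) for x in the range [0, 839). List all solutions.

229, 610

Since 839 ≡ 3 (mod 4), a square root of 423 is 423^((839+1)/4) = 423^210 mod 839.
Repeated squaring: 423^2≡222, 423^4≡622, 423^8≡105, 423^16≡118, 423^32≡500, 423^64≡817, 423^128≡484 (mod 839).
423^210 = 423^(128+64+16+2) ≡ 610 (mod 839).
Check: 610² = 372100 ≡ 423 (mod 839). The two roots are 229 and 610.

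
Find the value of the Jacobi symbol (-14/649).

-1

First reduce: -14 ≡ 635 (mod 649).
Reciprocity: 635 ≡ 3 and 649 ≡ 1 (mod 4), so (635/649) = +(649/635).
Reduce top mod 635: now compute (14/635).
Pull out 2: since 635 ≡ 3 (mod 8), (2/635) = -1.
Reciprocity: 7 ≡ 3 and 635 ≡ 3 (mod 4), so (7/635) = −(635/7).
Reduce top mod 7: now compute (5/7).
Reciprocity: 5 ≡ 1 and 7 ≡ 3 (mod 4), so (5/7) = +(7/5).
Reduce top mod 5: now compute (2/5).
Pull out 2: since 5 ≡ 5 (mod 8), (2/5) = -1.
Reached (1/5) = 1. Collecting the sign flips along the way, the symbol is -1.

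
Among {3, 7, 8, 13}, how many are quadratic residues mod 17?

2

(3/17) = -1 → non-residue.
(7/17) = -1 → non-residue.
(8/17) = +1 → QR.
(13/17) = +1 → QR.
Total quadratic residues among the 4: 2.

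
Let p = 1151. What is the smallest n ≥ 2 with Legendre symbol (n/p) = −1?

(2/1151) = +1, so 2 is a residue.
(3/1151) = +1, so 3 is a residue.
(4/1151) = +1, so 4 is a residue.
(5/1151) = +1, so 5 is a residue.
(6/1151) = +1, so 6 is a residue.
(7/1151) = +1, so 7 is a residue.
(8/1151) = +1, so 8 is a residue.
(9/1151) = +1, so 9 is a residue.
(10/1151) = +1, so 10 is a residue.
(11/1151) = +1, so 11 is a residue.
(12/1151) = +1, so 12 is a residue.
(13/1151) = −1, so 13 is the smallest positive non-residue mod 1151.

13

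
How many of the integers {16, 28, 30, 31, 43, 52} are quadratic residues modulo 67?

1

(16/67) = +1 → QR.
(28/67) = -1 → non-residue.
(30/67) = -1 → non-residue.
(31/67) = -1 → non-residue.
(43/67) = -1 → non-residue.
(52/67) = -1 → non-residue.
Total quadratic residues among the 6: 1.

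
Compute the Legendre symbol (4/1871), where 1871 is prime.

Pull out 2^2: since 1871 ≡ 7 (mod 8), (2/1871) = +1, so (2/1871)^2 = +1.
Reached (1/1871) = 1. Collecting the sign flips along the way, the symbol is +1.

1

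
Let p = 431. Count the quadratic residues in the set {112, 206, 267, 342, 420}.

1

(112/431) = -1 → non-residue.
(206/431) = -1 → non-residue.
(267/431) = -1 → non-residue.
(342/431) = +1 → QR.
(420/431) = -1 → non-residue.
Total quadratic residues among the 5: 1.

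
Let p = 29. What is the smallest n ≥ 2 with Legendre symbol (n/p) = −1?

2

(2/29) = −1, so 2 is the smallest positive non-residue mod 29.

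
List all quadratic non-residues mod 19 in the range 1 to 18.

Square k = 1,…,9 (k and 19−k give the same square):
1²=1, 2²=4, 3²=9, 4²=16, 5²≡6, 6²≡17, 7²≡11, 8²≡7, 9²≡5 (mod 19).
The residues are {1, 4, 5, 6, 7, 9, 11, 16, 17}; the non-residues are the remaining 9 nonzero classes.

2, 3, 8, 10, 12, 13, 14, 15, 18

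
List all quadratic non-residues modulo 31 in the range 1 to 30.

Square k = 1,…,15 (k and 31−k give the same square):
1²=1, 2²=4, 3²=9, 4²=16, 5²=25, 6²≡5, 7²≡18, 8²≡2, 9²≡19, 10²≡7, 11²≡28, 12²≡20, 13²≡14, 14²≡10, 15²≡8 (mod 31).
The residues are {1, 2, 4, 5, 7, 8, 9, 10, 14, 16, 18, 19, 20, 25, 28}; the non-residues are the remaining 15 nonzero classes.

3,6,11,12,13,15,17,21,22,23,24,26,27,29,30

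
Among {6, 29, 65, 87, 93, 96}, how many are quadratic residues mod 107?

(6/107) = -1 → non-residue.
(29/107) = +1 → QR.
(65/107) = -1 → non-residue.
(87/107) = +1 → QR.
(93/107) = -1 → non-residue.
(96/107) = -1 → non-residue.
Total quadratic residues among the 6: 2.

2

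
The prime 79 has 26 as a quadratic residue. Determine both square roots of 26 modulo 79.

37, 42

Since 79 ≡ 3 (mod 4), a square root of 26 is 26^((79+1)/4) = 26^20 mod 79.
Repeated squaring: 26^2≡44, 26^4≡40, 26^8≡20, 26^16≡5 (mod 79).
26^20 = 26^(16+4) ≡ 42 (mod 79).
Check: 42² = 1764 ≡ 26 (mod 79). The two roots are 37 and 42.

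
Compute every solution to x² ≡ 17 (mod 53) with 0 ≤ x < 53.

53 ≡ 1 (mod 4), so we find a root by search.
Trying successive values, 21² = 441 ≡ 17 (mod 53). The other root is 53 − 21 = 32.

21, 32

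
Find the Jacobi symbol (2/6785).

1

Pull out 2: since 6785 ≡ 1 (mod 8), (2/6785) = +1.
Reached (1/6785) = 1. Collecting the sign flips along the way, the symbol is +1.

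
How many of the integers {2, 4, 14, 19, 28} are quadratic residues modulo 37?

(2/37) = -1 → non-residue.
(4/37) = +1 → QR.
(14/37) = -1 → non-residue.
(19/37) = -1 → non-residue.
(28/37) = +1 → QR.
Total quadratic residues among the 5: 2.

2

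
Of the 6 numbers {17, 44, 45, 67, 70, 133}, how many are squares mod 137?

3

(17/137) = +1 → QR.
(44/137) = +1 → QR.
(45/137) = -1 → non-residue.
(67/137) = -1 → non-residue.
(70/137) = -1 → non-residue.
(133/137) = +1 → QR.
Total quadratic residues among the 6: 3.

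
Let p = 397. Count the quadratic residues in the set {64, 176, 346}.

(64/397) = +1 → QR.
(176/397) = +1 → QR.
(346/397) = -1 → non-residue.
Total quadratic residues among the 3: 2.

2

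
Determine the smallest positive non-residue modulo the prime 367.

3

(2/367) = +1, so 2 is a residue.
(3/367) = −1, so 3 is the smallest positive non-residue mod 367.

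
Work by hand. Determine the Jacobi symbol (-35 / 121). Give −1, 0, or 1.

1

First reduce: -35 ≡ 86 (mod 121).
Pull out 2: since 121 ≡ 1 (mod 8), (2/121) = +1.
Reciprocity: 43 ≡ 3 and 121 ≡ 1 (mod 4), so (43/121) = +(121/43).
Reduce top mod 43: now compute (35/43).
Reciprocity: 35 ≡ 3 and 43 ≡ 3 (mod 4), so (35/43) = −(43/35).
Reduce top mod 35: now compute (8/35).
Pull out 2^3: since 35 ≡ 3 (mod 8), (2/35) = -1, so (2/35)^3 = -1.
Reached (1/35) = 1. Collecting the sign flips along the way, the symbol is +1.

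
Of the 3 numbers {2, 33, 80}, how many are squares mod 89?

(2/89) = +1 → QR.
(33/89) = -1 → non-residue.
(80/89) = +1 → QR.
Total quadratic residues among the 3: 2.

2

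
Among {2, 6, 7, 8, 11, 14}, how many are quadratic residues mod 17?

2

(2/17) = +1 → QR.
(6/17) = -1 → non-residue.
(7/17) = -1 → non-residue.
(8/17) = +1 → QR.
(11/17) = -1 → non-residue.
(14/17) = -1 → non-residue.
Total quadratic residues among the 6: 2.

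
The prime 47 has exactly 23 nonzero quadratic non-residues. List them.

5,10,11,13,15,19,20,22,23,26,29,30,31,33,35,38,39,40,41,43,44,45,46

Square k = 1,…,23 (k and 47−k give the same square):
1²=1, 2²=4, 3²=9, 4²=16, 5²=25, 6²=36, 7²≡2, 8²≡17, 9²≡34, 10²≡6, 11²≡27, 12²≡3, 13²≡28, 14²≡8, 15²≡37, 16²≡21, 17²≡7, 18²≡42, 19²≡32, 20²≡24, 21²≡18, 22²≡14, 23²≡12 (mod 47).
The residues are {1, 2, 3, 4, 6, 7, 8, 9, 12, 14, 16, 17, 18, 21, 24, 25, 27, 28, 32, 34, 36, 37, 42}; the non-residues are the remaining 23 nonzero classes.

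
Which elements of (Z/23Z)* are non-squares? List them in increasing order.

5, 7, 10, 11, 14, 15, 17, 19, 20, 21, 22

Square k = 1,…,11 (k and 23−k give the same square):
1²=1, 2²=4, 3²=9, 4²=16, 5²≡2, 6²≡13, 7²≡3, 8²≡18, 9²≡12, 10²≡8, 11²≡6 (mod 23).
The residues are {1, 2, 3, 4, 6, 8, 9, 12, 13, 16, 18}; the non-residues are the remaining 11 nonzero classes.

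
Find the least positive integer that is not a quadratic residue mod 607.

(2/607) = +1, so 2 is a residue.
(3/607) = −1, so 3 is the smallest positive non-residue mod 607.

3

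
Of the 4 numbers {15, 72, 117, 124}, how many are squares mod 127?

4

(15/127) = +1 → QR.
(72/127) = +1 → QR.
(117/127) = +1 → QR.
(124/127) = +1 → QR.
Total quadratic residues among the 4: 4.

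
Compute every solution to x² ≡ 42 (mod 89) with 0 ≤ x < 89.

89 ≡ 1 (mod 4), so we find a root by search.
Trying successive values, 24² = 576 ≡ 42 (mod 89). The other root is 89 − 24 = 65.

24, 65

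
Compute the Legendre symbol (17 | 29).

-1

Reciprocity: 17 ≡ 1 and 29 ≡ 1 (mod 4), so (17/29) = +(29/17).
Reduce top mod 17: now compute (12/17).
Pull out 2^2: since 17 ≡ 1 (mod 8), (2/17) = +1, so (2/17)^2 = +1.
Reciprocity: 3 ≡ 3 and 17 ≡ 1 (mod 4), so (3/17) = +(17/3).
Reduce top mod 3: now compute (2/3).
Pull out 2: since 3 ≡ 3 (mod 8), (2/3) = -1.
Reached (1/3) = 1. Collecting the sign flips along the way, the symbol is -1.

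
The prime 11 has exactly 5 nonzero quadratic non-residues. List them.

Square k = 1,…,5 (k and 11−k give the same square):
1²=1, 2²=4, 3²=9, 4²≡5, 5²≡3 (mod 11).
The residues are {1, 3, 4, 5, 9}; the non-residues are the remaining 5 nonzero classes.

2, 6, 7, 8, 10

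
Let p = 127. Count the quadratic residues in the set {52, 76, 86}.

2

(52/127) = +1 → QR.
(76/127) = +1 → QR.
(86/127) = -1 → non-residue.
Total quadratic residues among the 3: 2.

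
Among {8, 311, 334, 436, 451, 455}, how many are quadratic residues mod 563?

(8/563) = -1 → non-residue.
(311/563) = -1 → non-residue.
(334/563) = +1 → QR.
(436/563) = -1 → non-residue.
(451/563) = -1 → non-residue.
(455/563) = -1 → non-residue.
Total quadratic residues among the 6: 1.

1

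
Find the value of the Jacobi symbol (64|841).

1

Pull out 2^6: since 841 ≡ 1 (mod 8), (2/841) = +1, so (2/841)^6 = +1.
Reached (1/841) = 1. Collecting the sign flips along the way, the symbol is +1.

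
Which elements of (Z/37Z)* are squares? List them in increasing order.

1, 3, 4, 7, 9, 10, 11, 12, 16, 21, 25, 26, 27, 28, 30, 33, 34, 36

Square k = 1,…,18 (k and 37−k give the same square):
1²=1, 2²=4, 3²=9, 4²=16, 5²=25, 6²=36, 7²≡12, 8²≡27, 9²≡7, 10²≡26, 11²≡10, 12²≡33, 13²≡21, 14²≡11, 15²≡3, 16²≡34, 17²≡30, 18²≡28 (mod 37).
So the quadratic residues mod 37 are {1, 3, 4, 7, 9, 10, 11, 12, 16, 21, 25, 26, 27, 28, 30, 33, 34, 36}.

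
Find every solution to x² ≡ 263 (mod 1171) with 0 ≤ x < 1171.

392, 779

Since 1171 ≡ 3 (mod 4), a square root of 263 is 263^((1171+1)/4) = 263^293 mod 1171.
Repeated squaring: 263^2≡80, 263^4≡545, 263^8≡762, 263^16≡999, 263^32≡309, 263^64≡630, 263^128≡1102, 263^256≡77 (mod 1171).
263^293 = 263^(256+32+4+1) ≡ 779 (mod 1171).
Check: 779² = 606841 ≡ 263 (mod 1171). The two roots are 392 and 779.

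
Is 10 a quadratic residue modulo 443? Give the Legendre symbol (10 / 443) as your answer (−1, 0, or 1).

Pull out 2: since 443 ≡ 3 (mod 8), (2/443) = -1.
Reciprocity: 5 ≡ 1 and 443 ≡ 3 (mod 4), so (5/443) = +(443/5).
Reduce top mod 5: now compute (3/5).
Reciprocity: 3 ≡ 3 and 5 ≡ 1 (mod 4), so (3/5) = +(5/3).
Reduce top mod 3: now compute (2/3).
Pull out 2: since 3 ≡ 3 (mod 8), (2/3) = -1.
Reached (1/3) = 1. Collecting the sign flips along the way, the symbol is +1.

1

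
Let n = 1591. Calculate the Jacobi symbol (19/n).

Reciprocity: 19 ≡ 3 and 1591 ≡ 3 (mod 4), so (19/1591) = −(1591/19).
Reduce top mod 19: now compute (14/19).
Pull out 2: since 19 ≡ 3 (mod 8), (2/19) = -1.
Reciprocity: 7 ≡ 3 and 19 ≡ 3 (mod 4), so (7/19) = −(19/7).
Reduce top mod 7: now compute (5/7).
Reciprocity: 5 ≡ 1 and 7 ≡ 3 (mod 4), so (5/7) = +(7/5).
Reduce top mod 5: now compute (2/5).
Pull out 2: since 5 ≡ 5 (mod 8), (2/5) = -1.
Reached (1/5) = 1. Collecting the sign flips along the way, the symbol is +1.

1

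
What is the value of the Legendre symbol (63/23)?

-1

First reduce: 63 ≡ 17 (mod 23).
Reciprocity: 17 ≡ 1 and 23 ≡ 3 (mod 4), so (17/23) = +(23/17).
Reduce top mod 17: now compute (6/17).
Pull out 2: since 17 ≡ 1 (mod 8), (2/17) = +1.
Reciprocity: 3 ≡ 3 and 17 ≡ 1 (mod 4), so (3/17) = +(17/3).
Reduce top mod 3: now compute (2/3).
Pull out 2: since 3 ≡ 3 (mod 8), (2/3) = -1.
Reached (1/3) = 1. Collecting the sign flips along the way, the symbol is -1.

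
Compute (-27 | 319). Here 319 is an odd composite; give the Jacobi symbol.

1

First reduce: -27 ≡ 292 (mod 319).
Pull out 2^2: since 319 ≡ 7 (mod 8), (2/319) = +1, so (2/319)^2 = +1.
Reciprocity: 73 ≡ 1 and 319 ≡ 3 (mod 4), so (73/319) = +(319/73).
Reduce top mod 73: now compute (27/73).
Reciprocity: 27 ≡ 3 and 73 ≡ 1 (mod 4), so (27/73) = +(73/27).
Reduce top mod 27: now compute (19/27).
Reciprocity: 19 ≡ 3 and 27 ≡ 3 (mod 4), so (19/27) = −(27/19).
Reduce top mod 19: now compute (8/19).
Pull out 2^3: since 19 ≡ 3 (mod 8), (2/19) = -1, so (2/19)^3 = -1.
Reached (1/19) = 1. Collecting the sign flips along the way, the symbol is +1.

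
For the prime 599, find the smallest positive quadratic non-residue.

7

(2/599) = +1, so 2 is a residue.
(3/599) = +1, so 3 is a residue.
(4/599) = +1, so 4 is a residue.
(5/599) = +1, so 5 is a residue.
(6/599) = +1, so 6 is a residue.
(7/599) = −1, so 7 is the smallest positive non-residue mod 599.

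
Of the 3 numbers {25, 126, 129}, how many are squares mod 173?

(25/173) = +1 → QR.
(126/173) = +1 → QR.
(129/173) = -1 → non-residue.
Total quadratic residues among the 3: 2.

2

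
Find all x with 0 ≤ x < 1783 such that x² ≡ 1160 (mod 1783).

315, 1468

Since 1783 ≡ 3 (mod 4), a square root of 1160 is 1160^((1783+1)/4) = 1160^446 mod 1783.
Repeated squaring: 1160^2≡1218, 1160^4≡68, 1160^8≡1058, 1160^16≡1423, 1160^32≡1224, 1160^64≡456, 1160^128≡1108, 1160^256≡960 (mod 1783).
1160^446 = 1160^(256+128+32+16+8+4+2) ≡ 1468 (mod 1783).
Check: 1468² = 2155024 ≡ 1160 (mod 1783). The two roots are 315 and 1468.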